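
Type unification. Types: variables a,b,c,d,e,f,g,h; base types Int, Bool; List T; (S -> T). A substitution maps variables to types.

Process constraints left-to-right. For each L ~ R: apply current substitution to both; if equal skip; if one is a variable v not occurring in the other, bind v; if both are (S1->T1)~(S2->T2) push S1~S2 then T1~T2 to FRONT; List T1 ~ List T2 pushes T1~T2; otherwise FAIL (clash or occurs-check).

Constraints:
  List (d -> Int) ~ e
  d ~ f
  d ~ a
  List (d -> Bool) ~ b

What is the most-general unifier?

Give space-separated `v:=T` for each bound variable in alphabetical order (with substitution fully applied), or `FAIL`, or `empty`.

step 1: unify List (d -> Int) ~ e  [subst: {-} | 3 pending]
  bind e := List (d -> Int)
step 2: unify d ~ f  [subst: {e:=List (d -> Int)} | 2 pending]
  bind d := f
step 3: unify f ~ a  [subst: {e:=List (d -> Int), d:=f} | 1 pending]
  bind f := a
step 4: unify List (a -> Bool) ~ b  [subst: {e:=List (d -> Int), d:=f, f:=a} | 0 pending]
  bind b := List (a -> Bool)

Answer: b:=List (a -> Bool) d:=a e:=List (a -> Int) f:=a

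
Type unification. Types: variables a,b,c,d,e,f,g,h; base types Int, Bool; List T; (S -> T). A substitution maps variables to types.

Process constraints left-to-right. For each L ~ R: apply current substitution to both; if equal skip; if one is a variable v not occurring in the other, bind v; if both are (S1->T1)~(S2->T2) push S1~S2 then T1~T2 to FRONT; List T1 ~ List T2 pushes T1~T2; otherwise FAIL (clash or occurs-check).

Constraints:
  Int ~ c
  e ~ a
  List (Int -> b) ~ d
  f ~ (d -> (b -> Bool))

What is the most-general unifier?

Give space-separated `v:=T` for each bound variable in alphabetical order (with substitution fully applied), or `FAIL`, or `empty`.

step 1: unify Int ~ c  [subst: {-} | 3 pending]
  bind c := Int
step 2: unify e ~ a  [subst: {c:=Int} | 2 pending]
  bind e := a
step 3: unify List (Int -> b) ~ d  [subst: {c:=Int, e:=a} | 1 pending]
  bind d := List (Int -> b)
step 4: unify f ~ (List (Int -> b) -> (b -> Bool))  [subst: {c:=Int, e:=a, d:=List (Int -> b)} | 0 pending]
  bind f := (List (Int -> b) -> (b -> Bool))

Answer: c:=Int d:=List (Int -> b) e:=a f:=(List (Int -> b) -> (b -> Bool))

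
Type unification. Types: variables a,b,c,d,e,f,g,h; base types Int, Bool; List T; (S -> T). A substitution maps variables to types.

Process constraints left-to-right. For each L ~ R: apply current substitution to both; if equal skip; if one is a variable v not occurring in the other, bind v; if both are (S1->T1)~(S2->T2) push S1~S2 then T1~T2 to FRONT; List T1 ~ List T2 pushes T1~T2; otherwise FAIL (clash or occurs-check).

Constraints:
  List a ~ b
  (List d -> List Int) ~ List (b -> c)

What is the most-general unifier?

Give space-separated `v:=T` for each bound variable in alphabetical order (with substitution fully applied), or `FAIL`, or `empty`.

step 1: unify List a ~ b  [subst: {-} | 1 pending]
  bind b := List a
step 2: unify (List d -> List Int) ~ List (List a -> c)  [subst: {b:=List a} | 0 pending]
  clash: (List d -> List Int) vs List (List a -> c)

Answer: FAIL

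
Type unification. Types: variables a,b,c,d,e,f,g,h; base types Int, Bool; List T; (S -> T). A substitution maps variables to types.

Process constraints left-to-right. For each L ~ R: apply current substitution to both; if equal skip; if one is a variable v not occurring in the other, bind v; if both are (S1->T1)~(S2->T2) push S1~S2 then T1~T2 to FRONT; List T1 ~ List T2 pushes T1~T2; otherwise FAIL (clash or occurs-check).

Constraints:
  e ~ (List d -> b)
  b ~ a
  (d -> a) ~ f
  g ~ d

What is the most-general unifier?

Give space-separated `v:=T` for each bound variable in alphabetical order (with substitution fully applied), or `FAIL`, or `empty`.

Answer: b:=a e:=(List d -> a) f:=(d -> a) g:=d

Derivation:
step 1: unify e ~ (List d -> b)  [subst: {-} | 3 pending]
  bind e := (List d -> b)
step 2: unify b ~ a  [subst: {e:=(List d -> b)} | 2 pending]
  bind b := a
step 3: unify (d -> a) ~ f  [subst: {e:=(List d -> b), b:=a} | 1 pending]
  bind f := (d -> a)
step 4: unify g ~ d  [subst: {e:=(List d -> b), b:=a, f:=(d -> a)} | 0 pending]
  bind g := d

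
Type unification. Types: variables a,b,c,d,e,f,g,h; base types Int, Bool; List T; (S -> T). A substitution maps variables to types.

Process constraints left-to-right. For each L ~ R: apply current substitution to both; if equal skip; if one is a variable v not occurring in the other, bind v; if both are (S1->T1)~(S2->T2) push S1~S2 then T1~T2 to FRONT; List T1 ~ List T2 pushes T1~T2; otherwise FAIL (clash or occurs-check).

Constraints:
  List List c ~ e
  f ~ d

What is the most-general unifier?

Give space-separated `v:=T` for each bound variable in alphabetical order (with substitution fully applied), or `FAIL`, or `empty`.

Answer: e:=List List c f:=d

Derivation:
step 1: unify List List c ~ e  [subst: {-} | 1 pending]
  bind e := List List c
step 2: unify f ~ d  [subst: {e:=List List c} | 0 pending]
  bind f := d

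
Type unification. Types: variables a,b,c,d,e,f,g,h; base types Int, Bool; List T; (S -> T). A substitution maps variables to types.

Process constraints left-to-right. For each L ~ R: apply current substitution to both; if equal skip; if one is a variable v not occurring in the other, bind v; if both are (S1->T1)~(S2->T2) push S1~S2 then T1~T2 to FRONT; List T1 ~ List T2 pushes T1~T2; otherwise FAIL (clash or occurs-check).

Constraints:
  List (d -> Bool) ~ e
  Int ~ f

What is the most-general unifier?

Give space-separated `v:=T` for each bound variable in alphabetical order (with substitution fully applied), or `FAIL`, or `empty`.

step 1: unify List (d -> Bool) ~ e  [subst: {-} | 1 pending]
  bind e := List (d -> Bool)
step 2: unify Int ~ f  [subst: {e:=List (d -> Bool)} | 0 pending]
  bind f := Int

Answer: e:=List (d -> Bool) f:=Int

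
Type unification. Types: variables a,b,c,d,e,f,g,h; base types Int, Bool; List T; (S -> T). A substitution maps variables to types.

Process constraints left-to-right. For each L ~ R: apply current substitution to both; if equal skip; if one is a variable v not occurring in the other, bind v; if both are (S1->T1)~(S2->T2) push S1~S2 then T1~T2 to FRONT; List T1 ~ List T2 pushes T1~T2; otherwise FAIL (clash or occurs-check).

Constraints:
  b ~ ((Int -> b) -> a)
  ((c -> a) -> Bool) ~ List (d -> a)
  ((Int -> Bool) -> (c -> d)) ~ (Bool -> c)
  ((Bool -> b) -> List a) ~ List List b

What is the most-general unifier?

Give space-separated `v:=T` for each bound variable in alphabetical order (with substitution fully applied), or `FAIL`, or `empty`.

step 1: unify b ~ ((Int -> b) -> a)  [subst: {-} | 3 pending]
  occurs-check fail: b in ((Int -> b) -> a)

Answer: FAIL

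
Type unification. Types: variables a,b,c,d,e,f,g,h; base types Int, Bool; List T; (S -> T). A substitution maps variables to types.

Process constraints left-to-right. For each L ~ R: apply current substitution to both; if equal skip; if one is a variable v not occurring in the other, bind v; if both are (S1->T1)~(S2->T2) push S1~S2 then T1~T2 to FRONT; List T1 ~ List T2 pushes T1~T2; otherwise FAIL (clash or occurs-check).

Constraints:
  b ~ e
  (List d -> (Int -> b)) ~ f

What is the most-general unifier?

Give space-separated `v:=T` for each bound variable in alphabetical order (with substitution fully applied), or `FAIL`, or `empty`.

step 1: unify b ~ e  [subst: {-} | 1 pending]
  bind b := e
step 2: unify (List d -> (Int -> e)) ~ f  [subst: {b:=e} | 0 pending]
  bind f := (List d -> (Int -> e))

Answer: b:=e f:=(List d -> (Int -> e))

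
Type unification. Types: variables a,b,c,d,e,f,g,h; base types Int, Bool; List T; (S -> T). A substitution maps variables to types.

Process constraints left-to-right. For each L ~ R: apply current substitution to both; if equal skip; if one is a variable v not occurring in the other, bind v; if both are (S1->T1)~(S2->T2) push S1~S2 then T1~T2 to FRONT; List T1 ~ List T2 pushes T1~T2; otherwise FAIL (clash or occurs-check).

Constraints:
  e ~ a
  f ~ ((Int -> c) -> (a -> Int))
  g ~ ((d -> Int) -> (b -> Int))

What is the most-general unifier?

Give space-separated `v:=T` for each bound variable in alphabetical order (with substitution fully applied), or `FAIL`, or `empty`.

step 1: unify e ~ a  [subst: {-} | 2 pending]
  bind e := a
step 2: unify f ~ ((Int -> c) -> (a -> Int))  [subst: {e:=a} | 1 pending]
  bind f := ((Int -> c) -> (a -> Int))
step 3: unify g ~ ((d -> Int) -> (b -> Int))  [subst: {e:=a, f:=((Int -> c) -> (a -> Int))} | 0 pending]
  bind g := ((d -> Int) -> (b -> Int))

Answer: e:=a f:=((Int -> c) -> (a -> Int)) g:=((d -> Int) -> (b -> Int))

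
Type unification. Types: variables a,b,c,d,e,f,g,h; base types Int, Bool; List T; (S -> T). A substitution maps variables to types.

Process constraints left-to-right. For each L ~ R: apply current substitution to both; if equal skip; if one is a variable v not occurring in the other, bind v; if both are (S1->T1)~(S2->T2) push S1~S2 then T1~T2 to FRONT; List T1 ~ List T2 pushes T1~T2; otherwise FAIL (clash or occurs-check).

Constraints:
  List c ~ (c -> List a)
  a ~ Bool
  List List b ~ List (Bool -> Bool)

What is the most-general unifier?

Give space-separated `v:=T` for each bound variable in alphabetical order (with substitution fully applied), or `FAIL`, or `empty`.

Answer: FAIL

Derivation:
step 1: unify List c ~ (c -> List a)  [subst: {-} | 2 pending]
  clash: List c vs (c -> List a)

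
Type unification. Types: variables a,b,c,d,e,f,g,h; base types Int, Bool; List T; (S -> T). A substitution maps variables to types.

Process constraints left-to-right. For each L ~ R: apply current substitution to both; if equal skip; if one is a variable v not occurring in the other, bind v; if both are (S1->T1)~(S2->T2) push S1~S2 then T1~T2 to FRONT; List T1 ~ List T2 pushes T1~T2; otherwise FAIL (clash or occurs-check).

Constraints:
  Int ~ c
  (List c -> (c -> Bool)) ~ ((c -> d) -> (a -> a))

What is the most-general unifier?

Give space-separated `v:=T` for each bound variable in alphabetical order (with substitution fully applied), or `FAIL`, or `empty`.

Answer: FAIL

Derivation:
step 1: unify Int ~ c  [subst: {-} | 1 pending]
  bind c := Int
step 2: unify (List Int -> (Int -> Bool)) ~ ((Int -> d) -> (a -> a))  [subst: {c:=Int} | 0 pending]
  -> decompose arrow: push List Int~(Int -> d), (Int -> Bool)~(a -> a)
step 3: unify List Int ~ (Int -> d)  [subst: {c:=Int} | 1 pending]
  clash: List Int vs (Int -> d)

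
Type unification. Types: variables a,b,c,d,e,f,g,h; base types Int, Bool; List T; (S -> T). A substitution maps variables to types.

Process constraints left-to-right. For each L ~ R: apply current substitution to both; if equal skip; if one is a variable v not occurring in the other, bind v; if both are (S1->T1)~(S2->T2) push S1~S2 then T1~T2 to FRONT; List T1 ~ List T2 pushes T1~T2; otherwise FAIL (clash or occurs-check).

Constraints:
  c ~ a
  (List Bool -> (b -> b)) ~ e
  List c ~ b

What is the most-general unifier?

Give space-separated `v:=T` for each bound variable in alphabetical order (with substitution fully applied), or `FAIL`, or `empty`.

Answer: b:=List a c:=a e:=(List Bool -> (List a -> List a))

Derivation:
step 1: unify c ~ a  [subst: {-} | 2 pending]
  bind c := a
step 2: unify (List Bool -> (b -> b)) ~ e  [subst: {c:=a} | 1 pending]
  bind e := (List Bool -> (b -> b))
step 3: unify List a ~ b  [subst: {c:=a, e:=(List Bool -> (b -> b))} | 0 pending]
  bind b := List a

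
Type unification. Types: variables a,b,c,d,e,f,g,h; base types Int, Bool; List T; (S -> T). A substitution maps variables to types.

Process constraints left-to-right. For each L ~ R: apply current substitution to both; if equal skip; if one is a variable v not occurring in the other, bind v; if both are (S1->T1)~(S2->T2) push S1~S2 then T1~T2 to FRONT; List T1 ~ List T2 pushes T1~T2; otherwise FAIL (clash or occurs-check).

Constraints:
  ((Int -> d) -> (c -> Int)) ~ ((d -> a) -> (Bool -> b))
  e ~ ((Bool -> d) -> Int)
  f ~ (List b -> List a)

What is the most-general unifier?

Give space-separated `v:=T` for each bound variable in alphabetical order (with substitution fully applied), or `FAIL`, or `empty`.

step 1: unify ((Int -> d) -> (c -> Int)) ~ ((d -> a) -> (Bool -> b))  [subst: {-} | 2 pending]
  -> decompose arrow: push (Int -> d)~(d -> a), (c -> Int)~(Bool -> b)
step 2: unify (Int -> d) ~ (d -> a)  [subst: {-} | 3 pending]
  -> decompose arrow: push Int~d, d~a
step 3: unify Int ~ d  [subst: {-} | 4 pending]
  bind d := Int
step 4: unify Int ~ a  [subst: {d:=Int} | 3 pending]
  bind a := Int
step 5: unify (c -> Int) ~ (Bool -> b)  [subst: {d:=Int, a:=Int} | 2 pending]
  -> decompose arrow: push c~Bool, Int~b
step 6: unify c ~ Bool  [subst: {d:=Int, a:=Int} | 3 pending]
  bind c := Bool
step 7: unify Int ~ b  [subst: {d:=Int, a:=Int, c:=Bool} | 2 pending]
  bind b := Int
step 8: unify e ~ ((Bool -> Int) -> Int)  [subst: {d:=Int, a:=Int, c:=Bool, b:=Int} | 1 pending]
  bind e := ((Bool -> Int) -> Int)
step 9: unify f ~ (List Int -> List Int)  [subst: {d:=Int, a:=Int, c:=Bool, b:=Int, e:=((Bool -> Int) -> Int)} | 0 pending]
  bind f := (List Int -> List Int)

Answer: a:=Int b:=Int c:=Bool d:=Int e:=((Bool -> Int) -> Int) f:=(List Int -> List Int)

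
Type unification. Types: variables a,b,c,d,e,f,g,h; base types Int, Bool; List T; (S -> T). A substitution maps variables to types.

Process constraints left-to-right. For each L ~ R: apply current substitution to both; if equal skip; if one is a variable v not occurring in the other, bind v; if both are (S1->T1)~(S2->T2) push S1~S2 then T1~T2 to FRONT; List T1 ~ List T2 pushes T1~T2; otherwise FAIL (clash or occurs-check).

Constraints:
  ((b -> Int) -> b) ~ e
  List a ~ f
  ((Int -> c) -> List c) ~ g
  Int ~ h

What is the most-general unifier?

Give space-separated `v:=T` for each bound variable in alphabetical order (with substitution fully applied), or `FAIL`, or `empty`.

step 1: unify ((b -> Int) -> b) ~ e  [subst: {-} | 3 pending]
  bind e := ((b -> Int) -> b)
step 2: unify List a ~ f  [subst: {e:=((b -> Int) -> b)} | 2 pending]
  bind f := List a
step 3: unify ((Int -> c) -> List c) ~ g  [subst: {e:=((b -> Int) -> b), f:=List a} | 1 pending]
  bind g := ((Int -> c) -> List c)
step 4: unify Int ~ h  [subst: {e:=((b -> Int) -> b), f:=List a, g:=((Int -> c) -> List c)} | 0 pending]
  bind h := Int

Answer: e:=((b -> Int) -> b) f:=List a g:=((Int -> c) -> List c) h:=Int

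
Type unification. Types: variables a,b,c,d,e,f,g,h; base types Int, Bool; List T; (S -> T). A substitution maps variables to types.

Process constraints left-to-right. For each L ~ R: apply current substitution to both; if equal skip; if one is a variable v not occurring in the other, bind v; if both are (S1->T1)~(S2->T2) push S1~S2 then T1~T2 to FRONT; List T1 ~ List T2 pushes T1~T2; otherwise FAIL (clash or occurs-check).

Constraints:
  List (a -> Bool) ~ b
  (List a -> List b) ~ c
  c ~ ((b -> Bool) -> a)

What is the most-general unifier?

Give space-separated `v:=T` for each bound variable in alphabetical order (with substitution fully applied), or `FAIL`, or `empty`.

Answer: FAIL

Derivation:
step 1: unify List (a -> Bool) ~ b  [subst: {-} | 2 pending]
  bind b := List (a -> Bool)
step 2: unify (List a -> List List (a -> Bool)) ~ c  [subst: {b:=List (a -> Bool)} | 1 pending]
  bind c := (List a -> List List (a -> Bool))
step 3: unify (List a -> List List (a -> Bool)) ~ ((List (a -> Bool) -> Bool) -> a)  [subst: {b:=List (a -> Bool), c:=(List a -> List List (a -> Bool))} | 0 pending]
  -> decompose arrow: push List a~(List (a -> Bool) -> Bool), List List (a -> Bool)~a
step 4: unify List a ~ (List (a -> Bool) -> Bool)  [subst: {b:=List (a -> Bool), c:=(List a -> List List (a -> Bool))} | 1 pending]
  clash: List a vs (List (a -> Bool) -> Bool)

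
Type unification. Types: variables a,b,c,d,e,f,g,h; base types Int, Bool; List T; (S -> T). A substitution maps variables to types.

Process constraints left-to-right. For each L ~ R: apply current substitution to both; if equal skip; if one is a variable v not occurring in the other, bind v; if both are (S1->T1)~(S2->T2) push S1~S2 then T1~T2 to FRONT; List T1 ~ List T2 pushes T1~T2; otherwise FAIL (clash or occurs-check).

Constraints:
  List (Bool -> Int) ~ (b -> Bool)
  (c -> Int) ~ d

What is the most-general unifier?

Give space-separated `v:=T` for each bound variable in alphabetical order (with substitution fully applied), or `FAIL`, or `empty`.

Answer: FAIL

Derivation:
step 1: unify List (Bool -> Int) ~ (b -> Bool)  [subst: {-} | 1 pending]
  clash: List (Bool -> Int) vs (b -> Bool)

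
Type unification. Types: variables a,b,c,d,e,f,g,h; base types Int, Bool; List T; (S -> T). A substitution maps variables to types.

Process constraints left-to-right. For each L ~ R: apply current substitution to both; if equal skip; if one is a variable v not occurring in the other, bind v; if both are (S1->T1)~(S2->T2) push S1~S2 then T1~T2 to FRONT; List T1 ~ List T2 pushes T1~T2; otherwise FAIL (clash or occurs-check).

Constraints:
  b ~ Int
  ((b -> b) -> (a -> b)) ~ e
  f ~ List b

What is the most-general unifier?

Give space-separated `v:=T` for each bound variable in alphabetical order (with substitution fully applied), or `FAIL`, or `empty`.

step 1: unify b ~ Int  [subst: {-} | 2 pending]
  bind b := Int
step 2: unify ((Int -> Int) -> (a -> Int)) ~ e  [subst: {b:=Int} | 1 pending]
  bind e := ((Int -> Int) -> (a -> Int))
step 3: unify f ~ List Int  [subst: {b:=Int, e:=((Int -> Int) -> (a -> Int))} | 0 pending]
  bind f := List Int

Answer: b:=Int e:=((Int -> Int) -> (a -> Int)) f:=List Int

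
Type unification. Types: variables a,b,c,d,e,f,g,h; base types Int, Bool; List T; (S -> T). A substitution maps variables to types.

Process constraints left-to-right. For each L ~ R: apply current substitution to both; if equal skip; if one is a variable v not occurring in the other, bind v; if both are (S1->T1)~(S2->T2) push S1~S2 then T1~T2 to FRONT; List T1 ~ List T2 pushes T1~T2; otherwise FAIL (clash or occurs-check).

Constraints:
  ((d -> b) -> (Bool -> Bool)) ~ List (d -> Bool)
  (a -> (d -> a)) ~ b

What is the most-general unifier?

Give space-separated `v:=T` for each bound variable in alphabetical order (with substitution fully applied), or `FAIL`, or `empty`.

step 1: unify ((d -> b) -> (Bool -> Bool)) ~ List (d -> Bool)  [subst: {-} | 1 pending]
  clash: ((d -> b) -> (Bool -> Bool)) vs List (d -> Bool)

Answer: FAIL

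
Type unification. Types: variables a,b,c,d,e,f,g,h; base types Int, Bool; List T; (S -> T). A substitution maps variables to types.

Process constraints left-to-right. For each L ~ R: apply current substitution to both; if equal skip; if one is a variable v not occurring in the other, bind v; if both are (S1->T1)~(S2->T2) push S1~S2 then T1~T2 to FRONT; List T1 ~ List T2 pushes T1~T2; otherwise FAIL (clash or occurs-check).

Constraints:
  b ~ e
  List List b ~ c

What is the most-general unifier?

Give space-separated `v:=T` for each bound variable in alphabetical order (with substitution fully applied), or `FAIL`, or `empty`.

Answer: b:=e c:=List List e

Derivation:
step 1: unify b ~ e  [subst: {-} | 1 pending]
  bind b := e
step 2: unify List List e ~ c  [subst: {b:=e} | 0 pending]
  bind c := List List e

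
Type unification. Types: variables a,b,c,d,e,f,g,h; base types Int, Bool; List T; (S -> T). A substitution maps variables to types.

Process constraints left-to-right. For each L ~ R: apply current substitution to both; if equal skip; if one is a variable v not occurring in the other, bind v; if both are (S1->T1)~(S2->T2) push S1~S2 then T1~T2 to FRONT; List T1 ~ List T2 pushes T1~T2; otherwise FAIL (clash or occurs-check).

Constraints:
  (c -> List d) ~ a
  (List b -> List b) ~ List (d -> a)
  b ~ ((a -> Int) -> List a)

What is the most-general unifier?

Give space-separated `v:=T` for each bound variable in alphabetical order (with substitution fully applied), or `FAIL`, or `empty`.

Answer: FAIL

Derivation:
step 1: unify (c -> List d) ~ a  [subst: {-} | 2 pending]
  bind a := (c -> List d)
step 2: unify (List b -> List b) ~ List (d -> (c -> List d))  [subst: {a:=(c -> List d)} | 1 pending]
  clash: (List b -> List b) vs List (d -> (c -> List d))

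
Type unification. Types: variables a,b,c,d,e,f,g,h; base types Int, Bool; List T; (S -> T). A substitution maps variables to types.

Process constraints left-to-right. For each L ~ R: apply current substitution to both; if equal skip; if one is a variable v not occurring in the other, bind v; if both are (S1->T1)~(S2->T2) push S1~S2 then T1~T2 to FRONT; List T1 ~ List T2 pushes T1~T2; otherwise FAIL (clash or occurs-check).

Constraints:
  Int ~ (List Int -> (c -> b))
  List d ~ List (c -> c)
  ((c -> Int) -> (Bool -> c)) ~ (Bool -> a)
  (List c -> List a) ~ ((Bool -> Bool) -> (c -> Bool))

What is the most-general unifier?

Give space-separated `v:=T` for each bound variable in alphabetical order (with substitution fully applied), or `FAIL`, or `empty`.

step 1: unify Int ~ (List Int -> (c -> b))  [subst: {-} | 3 pending]
  clash: Int vs (List Int -> (c -> b))

Answer: FAIL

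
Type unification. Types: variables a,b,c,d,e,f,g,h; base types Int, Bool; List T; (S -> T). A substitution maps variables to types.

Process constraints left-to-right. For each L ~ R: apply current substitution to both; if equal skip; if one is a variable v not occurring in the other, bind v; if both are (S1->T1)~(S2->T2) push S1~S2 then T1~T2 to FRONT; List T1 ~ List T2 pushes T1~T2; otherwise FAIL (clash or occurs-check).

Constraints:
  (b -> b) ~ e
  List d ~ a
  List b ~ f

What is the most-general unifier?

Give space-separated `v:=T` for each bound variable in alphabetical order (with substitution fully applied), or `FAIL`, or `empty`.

step 1: unify (b -> b) ~ e  [subst: {-} | 2 pending]
  bind e := (b -> b)
step 2: unify List d ~ a  [subst: {e:=(b -> b)} | 1 pending]
  bind a := List d
step 3: unify List b ~ f  [subst: {e:=(b -> b), a:=List d} | 0 pending]
  bind f := List b

Answer: a:=List d e:=(b -> b) f:=List b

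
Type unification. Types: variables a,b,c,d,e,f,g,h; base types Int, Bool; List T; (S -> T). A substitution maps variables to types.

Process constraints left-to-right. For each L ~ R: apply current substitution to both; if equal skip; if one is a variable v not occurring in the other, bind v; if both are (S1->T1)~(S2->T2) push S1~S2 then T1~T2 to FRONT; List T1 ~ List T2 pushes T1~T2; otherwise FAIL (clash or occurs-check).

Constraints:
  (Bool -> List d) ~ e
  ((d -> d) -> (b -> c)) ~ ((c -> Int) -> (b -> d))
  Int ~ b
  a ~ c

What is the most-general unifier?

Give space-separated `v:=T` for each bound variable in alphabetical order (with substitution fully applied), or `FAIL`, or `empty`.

step 1: unify (Bool -> List d) ~ e  [subst: {-} | 3 pending]
  bind e := (Bool -> List d)
step 2: unify ((d -> d) -> (b -> c)) ~ ((c -> Int) -> (b -> d))  [subst: {e:=(Bool -> List d)} | 2 pending]
  -> decompose arrow: push (d -> d)~(c -> Int), (b -> c)~(b -> d)
step 3: unify (d -> d) ~ (c -> Int)  [subst: {e:=(Bool -> List d)} | 3 pending]
  -> decompose arrow: push d~c, d~Int
step 4: unify d ~ c  [subst: {e:=(Bool -> List d)} | 4 pending]
  bind d := c
step 5: unify c ~ Int  [subst: {e:=(Bool -> List d), d:=c} | 3 pending]
  bind c := Int
step 6: unify (b -> Int) ~ (b -> Int)  [subst: {e:=(Bool -> List d), d:=c, c:=Int} | 2 pending]
  -> identical, skip
step 7: unify Int ~ b  [subst: {e:=(Bool -> List d), d:=c, c:=Int} | 1 pending]
  bind b := Int
step 8: unify a ~ Int  [subst: {e:=(Bool -> List d), d:=c, c:=Int, b:=Int} | 0 pending]
  bind a := Int

Answer: a:=Int b:=Int c:=Int d:=Int e:=(Bool -> List Int)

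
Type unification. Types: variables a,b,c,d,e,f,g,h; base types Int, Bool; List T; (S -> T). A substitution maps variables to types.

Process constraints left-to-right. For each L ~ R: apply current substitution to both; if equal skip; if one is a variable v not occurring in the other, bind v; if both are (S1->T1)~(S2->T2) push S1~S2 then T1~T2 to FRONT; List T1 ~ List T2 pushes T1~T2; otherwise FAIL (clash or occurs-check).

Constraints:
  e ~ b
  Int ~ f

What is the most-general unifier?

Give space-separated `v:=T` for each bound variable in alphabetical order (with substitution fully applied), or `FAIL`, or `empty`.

Answer: e:=b f:=Int

Derivation:
step 1: unify e ~ b  [subst: {-} | 1 pending]
  bind e := b
step 2: unify Int ~ f  [subst: {e:=b} | 0 pending]
  bind f := Int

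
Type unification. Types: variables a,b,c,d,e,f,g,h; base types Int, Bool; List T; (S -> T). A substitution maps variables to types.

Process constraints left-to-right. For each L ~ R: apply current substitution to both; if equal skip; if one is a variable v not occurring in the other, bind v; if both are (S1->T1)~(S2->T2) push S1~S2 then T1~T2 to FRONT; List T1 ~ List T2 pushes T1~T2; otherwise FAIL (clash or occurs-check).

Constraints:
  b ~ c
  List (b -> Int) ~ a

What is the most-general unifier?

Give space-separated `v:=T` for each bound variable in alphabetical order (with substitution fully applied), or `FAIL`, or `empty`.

Answer: a:=List (c -> Int) b:=c

Derivation:
step 1: unify b ~ c  [subst: {-} | 1 pending]
  bind b := c
step 2: unify List (c -> Int) ~ a  [subst: {b:=c} | 0 pending]
  bind a := List (c -> Int)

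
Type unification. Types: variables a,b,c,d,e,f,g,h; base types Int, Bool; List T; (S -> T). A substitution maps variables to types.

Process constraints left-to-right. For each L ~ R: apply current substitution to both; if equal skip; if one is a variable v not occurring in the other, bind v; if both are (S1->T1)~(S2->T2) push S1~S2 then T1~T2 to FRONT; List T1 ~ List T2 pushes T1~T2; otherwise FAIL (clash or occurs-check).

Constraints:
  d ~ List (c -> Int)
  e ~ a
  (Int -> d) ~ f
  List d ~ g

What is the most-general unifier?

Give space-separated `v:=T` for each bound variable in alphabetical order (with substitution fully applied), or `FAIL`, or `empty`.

step 1: unify d ~ List (c -> Int)  [subst: {-} | 3 pending]
  bind d := List (c -> Int)
step 2: unify e ~ a  [subst: {d:=List (c -> Int)} | 2 pending]
  bind e := a
step 3: unify (Int -> List (c -> Int)) ~ f  [subst: {d:=List (c -> Int), e:=a} | 1 pending]
  bind f := (Int -> List (c -> Int))
step 4: unify List List (c -> Int) ~ g  [subst: {d:=List (c -> Int), e:=a, f:=(Int -> List (c -> Int))} | 0 pending]
  bind g := List List (c -> Int)

Answer: d:=List (c -> Int) e:=a f:=(Int -> List (c -> Int)) g:=List List (c -> Int)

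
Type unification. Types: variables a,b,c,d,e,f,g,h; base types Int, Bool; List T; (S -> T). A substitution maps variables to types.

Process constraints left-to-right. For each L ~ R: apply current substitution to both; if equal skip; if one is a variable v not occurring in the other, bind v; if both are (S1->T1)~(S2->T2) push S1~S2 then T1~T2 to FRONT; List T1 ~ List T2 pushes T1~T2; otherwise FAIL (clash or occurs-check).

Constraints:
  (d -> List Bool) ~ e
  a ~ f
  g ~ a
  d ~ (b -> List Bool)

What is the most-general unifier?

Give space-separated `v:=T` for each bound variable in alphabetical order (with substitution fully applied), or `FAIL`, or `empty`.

step 1: unify (d -> List Bool) ~ e  [subst: {-} | 3 pending]
  bind e := (d -> List Bool)
step 2: unify a ~ f  [subst: {e:=(d -> List Bool)} | 2 pending]
  bind a := f
step 3: unify g ~ f  [subst: {e:=(d -> List Bool), a:=f} | 1 pending]
  bind g := f
step 4: unify d ~ (b -> List Bool)  [subst: {e:=(d -> List Bool), a:=f, g:=f} | 0 pending]
  bind d := (b -> List Bool)

Answer: a:=f d:=(b -> List Bool) e:=((b -> List Bool) -> List Bool) g:=f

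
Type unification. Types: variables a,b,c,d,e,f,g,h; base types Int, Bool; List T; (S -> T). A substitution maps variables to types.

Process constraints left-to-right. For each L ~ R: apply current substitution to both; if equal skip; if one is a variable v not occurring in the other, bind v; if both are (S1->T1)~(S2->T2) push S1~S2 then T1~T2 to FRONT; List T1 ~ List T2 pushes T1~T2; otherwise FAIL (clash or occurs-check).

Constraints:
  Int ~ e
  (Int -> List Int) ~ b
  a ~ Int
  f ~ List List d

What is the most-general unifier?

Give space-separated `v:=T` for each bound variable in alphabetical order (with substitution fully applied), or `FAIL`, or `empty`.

Answer: a:=Int b:=(Int -> List Int) e:=Int f:=List List d

Derivation:
step 1: unify Int ~ e  [subst: {-} | 3 pending]
  bind e := Int
step 2: unify (Int -> List Int) ~ b  [subst: {e:=Int} | 2 pending]
  bind b := (Int -> List Int)
step 3: unify a ~ Int  [subst: {e:=Int, b:=(Int -> List Int)} | 1 pending]
  bind a := Int
step 4: unify f ~ List List d  [subst: {e:=Int, b:=(Int -> List Int), a:=Int} | 0 pending]
  bind f := List List d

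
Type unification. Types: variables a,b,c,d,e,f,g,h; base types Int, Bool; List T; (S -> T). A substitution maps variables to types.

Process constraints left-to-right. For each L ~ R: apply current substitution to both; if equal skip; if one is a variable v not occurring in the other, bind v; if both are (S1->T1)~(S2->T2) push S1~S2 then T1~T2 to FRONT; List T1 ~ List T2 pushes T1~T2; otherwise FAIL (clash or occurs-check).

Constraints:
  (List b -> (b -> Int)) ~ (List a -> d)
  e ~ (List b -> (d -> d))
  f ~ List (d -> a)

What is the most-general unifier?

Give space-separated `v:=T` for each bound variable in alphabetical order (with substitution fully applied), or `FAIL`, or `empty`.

step 1: unify (List b -> (b -> Int)) ~ (List a -> d)  [subst: {-} | 2 pending]
  -> decompose arrow: push List b~List a, (b -> Int)~d
step 2: unify List b ~ List a  [subst: {-} | 3 pending]
  -> decompose List: push b~a
step 3: unify b ~ a  [subst: {-} | 3 pending]
  bind b := a
step 4: unify (a -> Int) ~ d  [subst: {b:=a} | 2 pending]
  bind d := (a -> Int)
step 5: unify e ~ (List a -> ((a -> Int) -> (a -> Int)))  [subst: {b:=a, d:=(a -> Int)} | 1 pending]
  bind e := (List a -> ((a -> Int) -> (a -> Int)))
step 6: unify f ~ List ((a -> Int) -> a)  [subst: {b:=a, d:=(a -> Int), e:=(List a -> ((a -> Int) -> (a -> Int)))} | 0 pending]
  bind f := List ((a -> Int) -> a)

Answer: b:=a d:=(a -> Int) e:=(List a -> ((a -> Int) -> (a -> Int))) f:=List ((a -> Int) -> a)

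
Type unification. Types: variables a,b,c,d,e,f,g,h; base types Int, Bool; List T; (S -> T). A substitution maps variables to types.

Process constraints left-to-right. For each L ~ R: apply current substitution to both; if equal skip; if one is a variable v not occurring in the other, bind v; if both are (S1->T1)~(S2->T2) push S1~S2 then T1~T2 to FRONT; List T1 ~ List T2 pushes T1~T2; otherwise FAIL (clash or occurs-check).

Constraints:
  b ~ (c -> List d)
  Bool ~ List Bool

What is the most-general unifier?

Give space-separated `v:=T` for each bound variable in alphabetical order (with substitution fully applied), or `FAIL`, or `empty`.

step 1: unify b ~ (c -> List d)  [subst: {-} | 1 pending]
  bind b := (c -> List d)
step 2: unify Bool ~ List Bool  [subst: {b:=(c -> List d)} | 0 pending]
  clash: Bool vs List Bool

Answer: FAIL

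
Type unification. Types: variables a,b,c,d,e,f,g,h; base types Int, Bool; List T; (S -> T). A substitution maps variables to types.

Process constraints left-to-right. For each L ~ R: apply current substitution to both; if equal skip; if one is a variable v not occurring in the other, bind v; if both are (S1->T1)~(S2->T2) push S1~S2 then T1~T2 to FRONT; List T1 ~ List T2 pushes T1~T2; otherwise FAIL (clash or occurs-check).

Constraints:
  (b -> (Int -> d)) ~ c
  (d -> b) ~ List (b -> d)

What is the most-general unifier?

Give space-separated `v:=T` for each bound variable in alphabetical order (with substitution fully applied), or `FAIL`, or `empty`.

step 1: unify (b -> (Int -> d)) ~ c  [subst: {-} | 1 pending]
  bind c := (b -> (Int -> d))
step 2: unify (d -> b) ~ List (b -> d)  [subst: {c:=(b -> (Int -> d))} | 0 pending]
  clash: (d -> b) vs List (b -> d)

Answer: FAIL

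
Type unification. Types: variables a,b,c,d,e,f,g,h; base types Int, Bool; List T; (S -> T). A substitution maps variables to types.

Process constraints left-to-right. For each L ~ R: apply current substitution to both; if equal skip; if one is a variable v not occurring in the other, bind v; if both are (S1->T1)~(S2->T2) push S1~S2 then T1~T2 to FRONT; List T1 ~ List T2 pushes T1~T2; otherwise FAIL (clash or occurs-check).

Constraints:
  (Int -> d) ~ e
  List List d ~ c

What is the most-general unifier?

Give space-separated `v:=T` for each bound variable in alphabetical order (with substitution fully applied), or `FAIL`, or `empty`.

Answer: c:=List List d e:=(Int -> d)

Derivation:
step 1: unify (Int -> d) ~ e  [subst: {-} | 1 pending]
  bind e := (Int -> d)
step 2: unify List List d ~ c  [subst: {e:=(Int -> d)} | 0 pending]
  bind c := List List d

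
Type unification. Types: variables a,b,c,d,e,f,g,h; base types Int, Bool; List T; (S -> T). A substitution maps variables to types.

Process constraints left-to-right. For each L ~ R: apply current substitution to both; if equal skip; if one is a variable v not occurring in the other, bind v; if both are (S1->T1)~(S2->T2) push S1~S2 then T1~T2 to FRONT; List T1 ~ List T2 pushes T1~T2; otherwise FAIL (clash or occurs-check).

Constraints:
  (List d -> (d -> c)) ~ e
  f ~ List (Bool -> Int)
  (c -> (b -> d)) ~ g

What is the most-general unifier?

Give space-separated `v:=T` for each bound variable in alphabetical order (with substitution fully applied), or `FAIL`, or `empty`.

step 1: unify (List d -> (d -> c)) ~ e  [subst: {-} | 2 pending]
  bind e := (List d -> (d -> c))
step 2: unify f ~ List (Bool -> Int)  [subst: {e:=(List d -> (d -> c))} | 1 pending]
  bind f := List (Bool -> Int)
step 3: unify (c -> (b -> d)) ~ g  [subst: {e:=(List d -> (d -> c)), f:=List (Bool -> Int)} | 0 pending]
  bind g := (c -> (b -> d))

Answer: e:=(List d -> (d -> c)) f:=List (Bool -> Int) g:=(c -> (b -> d))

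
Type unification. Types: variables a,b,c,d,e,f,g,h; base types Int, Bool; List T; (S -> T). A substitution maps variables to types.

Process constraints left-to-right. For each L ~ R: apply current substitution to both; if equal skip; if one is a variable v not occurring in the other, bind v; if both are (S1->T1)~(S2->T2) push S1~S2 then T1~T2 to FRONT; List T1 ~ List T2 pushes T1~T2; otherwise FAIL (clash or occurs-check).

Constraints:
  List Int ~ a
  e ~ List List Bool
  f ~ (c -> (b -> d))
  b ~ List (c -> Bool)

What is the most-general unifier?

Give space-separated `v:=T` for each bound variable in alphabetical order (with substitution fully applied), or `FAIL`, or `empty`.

Answer: a:=List Int b:=List (c -> Bool) e:=List List Bool f:=(c -> (List (c -> Bool) -> d))

Derivation:
step 1: unify List Int ~ a  [subst: {-} | 3 pending]
  bind a := List Int
step 2: unify e ~ List List Bool  [subst: {a:=List Int} | 2 pending]
  bind e := List List Bool
step 3: unify f ~ (c -> (b -> d))  [subst: {a:=List Int, e:=List List Bool} | 1 pending]
  bind f := (c -> (b -> d))
step 4: unify b ~ List (c -> Bool)  [subst: {a:=List Int, e:=List List Bool, f:=(c -> (b -> d))} | 0 pending]
  bind b := List (c -> Bool)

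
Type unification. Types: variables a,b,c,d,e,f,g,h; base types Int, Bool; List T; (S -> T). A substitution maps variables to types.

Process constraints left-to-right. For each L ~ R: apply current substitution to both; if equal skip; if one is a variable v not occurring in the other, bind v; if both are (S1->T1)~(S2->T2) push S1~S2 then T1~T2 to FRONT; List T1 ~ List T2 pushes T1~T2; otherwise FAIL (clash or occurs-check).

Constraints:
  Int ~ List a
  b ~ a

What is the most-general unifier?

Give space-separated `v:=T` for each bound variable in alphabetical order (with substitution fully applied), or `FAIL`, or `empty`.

step 1: unify Int ~ List a  [subst: {-} | 1 pending]
  clash: Int vs List a

Answer: FAIL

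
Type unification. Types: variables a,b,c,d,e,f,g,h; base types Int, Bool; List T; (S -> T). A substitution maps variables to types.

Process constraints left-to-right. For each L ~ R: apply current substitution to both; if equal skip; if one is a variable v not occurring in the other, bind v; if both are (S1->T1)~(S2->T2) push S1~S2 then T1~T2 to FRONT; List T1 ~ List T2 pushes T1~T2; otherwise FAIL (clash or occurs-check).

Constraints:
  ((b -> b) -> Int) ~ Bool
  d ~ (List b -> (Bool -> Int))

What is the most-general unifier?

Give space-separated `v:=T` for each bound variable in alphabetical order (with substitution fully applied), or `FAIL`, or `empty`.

Answer: FAIL

Derivation:
step 1: unify ((b -> b) -> Int) ~ Bool  [subst: {-} | 1 pending]
  clash: ((b -> b) -> Int) vs Bool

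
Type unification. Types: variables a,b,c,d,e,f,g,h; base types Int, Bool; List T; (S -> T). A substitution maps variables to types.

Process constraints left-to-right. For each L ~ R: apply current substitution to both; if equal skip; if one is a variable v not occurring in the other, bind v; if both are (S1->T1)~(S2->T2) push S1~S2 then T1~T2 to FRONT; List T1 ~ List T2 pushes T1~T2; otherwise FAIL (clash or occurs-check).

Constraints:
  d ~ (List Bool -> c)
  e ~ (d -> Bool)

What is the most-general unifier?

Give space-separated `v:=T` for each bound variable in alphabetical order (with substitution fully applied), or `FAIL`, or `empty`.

Answer: d:=(List Bool -> c) e:=((List Bool -> c) -> Bool)

Derivation:
step 1: unify d ~ (List Bool -> c)  [subst: {-} | 1 pending]
  bind d := (List Bool -> c)
step 2: unify e ~ ((List Bool -> c) -> Bool)  [subst: {d:=(List Bool -> c)} | 0 pending]
  bind e := ((List Bool -> c) -> Bool)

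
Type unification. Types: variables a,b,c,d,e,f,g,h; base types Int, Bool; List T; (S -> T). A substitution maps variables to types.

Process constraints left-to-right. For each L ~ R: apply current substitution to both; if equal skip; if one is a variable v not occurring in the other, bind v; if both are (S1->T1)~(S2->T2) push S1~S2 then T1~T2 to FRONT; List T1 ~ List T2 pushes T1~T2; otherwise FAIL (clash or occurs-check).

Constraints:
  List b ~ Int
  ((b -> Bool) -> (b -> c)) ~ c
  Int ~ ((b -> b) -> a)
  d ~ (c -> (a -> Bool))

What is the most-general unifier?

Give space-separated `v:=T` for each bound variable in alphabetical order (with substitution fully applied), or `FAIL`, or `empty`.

step 1: unify List b ~ Int  [subst: {-} | 3 pending]
  clash: List b vs Int

Answer: FAIL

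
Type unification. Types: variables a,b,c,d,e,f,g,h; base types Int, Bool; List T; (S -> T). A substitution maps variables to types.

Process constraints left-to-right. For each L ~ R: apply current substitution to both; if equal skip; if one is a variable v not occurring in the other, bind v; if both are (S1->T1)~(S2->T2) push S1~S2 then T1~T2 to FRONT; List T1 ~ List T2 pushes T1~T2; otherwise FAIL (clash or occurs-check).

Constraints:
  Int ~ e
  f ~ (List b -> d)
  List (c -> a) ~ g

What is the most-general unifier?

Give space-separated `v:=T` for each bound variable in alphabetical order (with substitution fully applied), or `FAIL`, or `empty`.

step 1: unify Int ~ e  [subst: {-} | 2 pending]
  bind e := Int
step 2: unify f ~ (List b -> d)  [subst: {e:=Int} | 1 pending]
  bind f := (List b -> d)
step 3: unify List (c -> a) ~ g  [subst: {e:=Int, f:=(List b -> d)} | 0 pending]
  bind g := List (c -> a)

Answer: e:=Int f:=(List b -> d) g:=List (c -> a)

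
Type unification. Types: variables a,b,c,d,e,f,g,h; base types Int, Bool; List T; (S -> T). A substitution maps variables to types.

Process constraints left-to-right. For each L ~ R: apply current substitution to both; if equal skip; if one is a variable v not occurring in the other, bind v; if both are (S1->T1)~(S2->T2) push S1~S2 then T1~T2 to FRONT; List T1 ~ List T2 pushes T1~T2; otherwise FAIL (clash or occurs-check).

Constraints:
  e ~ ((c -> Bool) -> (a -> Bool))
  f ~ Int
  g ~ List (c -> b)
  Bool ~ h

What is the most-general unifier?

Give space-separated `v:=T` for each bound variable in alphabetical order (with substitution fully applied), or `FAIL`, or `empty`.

Answer: e:=((c -> Bool) -> (a -> Bool)) f:=Int g:=List (c -> b) h:=Bool

Derivation:
step 1: unify e ~ ((c -> Bool) -> (a -> Bool))  [subst: {-} | 3 pending]
  bind e := ((c -> Bool) -> (a -> Bool))
step 2: unify f ~ Int  [subst: {e:=((c -> Bool) -> (a -> Bool))} | 2 pending]
  bind f := Int
step 3: unify g ~ List (c -> b)  [subst: {e:=((c -> Bool) -> (a -> Bool)), f:=Int} | 1 pending]
  bind g := List (c -> b)
step 4: unify Bool ~ h  [subst: {e:=((c -> Bool) -> (a -> Bool)), f:=Int, g:=List (c -> b)} | 0 pending]
  bind h := Bool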